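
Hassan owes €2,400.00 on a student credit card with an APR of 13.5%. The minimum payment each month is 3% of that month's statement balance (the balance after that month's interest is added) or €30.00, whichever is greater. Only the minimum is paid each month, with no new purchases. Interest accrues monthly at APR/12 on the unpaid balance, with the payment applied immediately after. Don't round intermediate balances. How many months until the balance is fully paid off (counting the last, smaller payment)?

Monthly rate r = 13.5%/12 = 1.125% = 0.01125.
While 3% of the post-interest balance exceeds €30.00, each month B ← (B·(1+r))·(1 − 0.03), i.e. B shrinks by the factor (1+r)·0.97 = 0.98091.
This holds for months 1–47. Entering month 48 the balance is €970.14; 3% of the post-interest balance is now below €30.00, so the flat €30.00 minimum applies from here.
From month 48 a fixed €30.00 at rate r clears €970.14 in 41 more payments. Total: 47 + 41 = 88 months.

88 months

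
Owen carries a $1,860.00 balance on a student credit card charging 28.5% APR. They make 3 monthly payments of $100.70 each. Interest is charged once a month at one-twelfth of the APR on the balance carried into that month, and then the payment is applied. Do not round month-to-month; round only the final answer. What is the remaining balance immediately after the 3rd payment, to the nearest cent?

Monthly rate r = 28.5%/12 = 2.375% = 0.02375.
Each month: B ← B·(1+r) − $100.70.
Month 1: interest $44.17; balance after payment $1,803.47.
Month 2: interest $42.83; balance after payment $1,745.61.
Month 3: interest $41.46; balance after payment $1,686.37.

$1,686.37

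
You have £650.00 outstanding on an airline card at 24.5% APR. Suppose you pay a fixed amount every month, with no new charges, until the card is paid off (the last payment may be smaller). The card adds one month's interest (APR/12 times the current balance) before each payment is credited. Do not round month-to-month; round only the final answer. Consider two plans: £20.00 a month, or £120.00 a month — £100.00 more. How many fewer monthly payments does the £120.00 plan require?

48 fewer payments

Monthly rate r = 24.5%/12 = 2.04167% = 0.0204167.
At £20.00/mo: n = ⌈−ln(1 − rB₀/P)/ln(1+r)⌉ = 54 payments (last £17.93); total interest = total paid − £650.00 = £427.93.
At £120.00/mo: 6 payments (last £96.04); total interest £46.04.
Payments saved = 54 − 6 = 48.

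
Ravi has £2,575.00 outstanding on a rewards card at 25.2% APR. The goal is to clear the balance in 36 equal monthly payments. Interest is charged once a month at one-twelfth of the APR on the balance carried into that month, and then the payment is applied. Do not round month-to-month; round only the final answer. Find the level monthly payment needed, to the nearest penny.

Monthly rate r = 25.2%/12 = 2.1% = 0.021.
Level-payment amortization: P = B₀·r / (1 − (1+r)^(−n)) = 2575.00·0.021 / (1 − 1.021^(−36)).
Denominator 1 − (1+r)^(−36) = 0.526768893.
P = 54.075 / 0.526768893 ≈ 102.65.

£102.65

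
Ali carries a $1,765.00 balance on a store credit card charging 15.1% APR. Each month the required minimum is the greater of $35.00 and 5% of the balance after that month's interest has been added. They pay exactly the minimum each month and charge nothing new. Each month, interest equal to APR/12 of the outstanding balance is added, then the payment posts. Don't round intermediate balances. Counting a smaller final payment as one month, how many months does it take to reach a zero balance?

Monthly rate r = 15.1%/12 = 1.25833% = 0.0125833.
While 5% of the post-interest balance exceeds $35.00, each month B ← (B·(1+r))·(1 − 0.05), i.e. B shrinks by the factor (1+r)·0.95 = 0.96195.
This holds for months 1–25. Entering month 26 the balance is $669.27; 5% of the post-interest balance is now below $35.00, so the flat $35.00 minimum applies from here.
From month 26 a fixed $35.00 at rate r clears $669.27 in 23 more payments. Total: 25 + 23 = 48 months.

48 months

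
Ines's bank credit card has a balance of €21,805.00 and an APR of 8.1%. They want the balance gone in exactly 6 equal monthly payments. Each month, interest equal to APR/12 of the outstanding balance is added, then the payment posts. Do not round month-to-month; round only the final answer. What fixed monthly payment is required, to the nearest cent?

€3,720.51

Monthly rate r = 8.1%/12 = 0.675% = 0.00675.
Level-payment amortization: P = B₀·r / (1 − (1+r)^(−n)) = 21805.00·0.00675 / (1 − 1.00675^(−6)).
Denominator 1 − (1+r)^(−6) = 0.039560152.
P = 147.184 / 0.039560152 ≈ 3720.51.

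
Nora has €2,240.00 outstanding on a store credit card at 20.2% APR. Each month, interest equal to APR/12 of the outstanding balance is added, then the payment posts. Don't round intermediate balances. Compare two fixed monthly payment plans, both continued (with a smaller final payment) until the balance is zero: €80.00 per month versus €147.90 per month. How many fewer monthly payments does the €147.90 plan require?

21 fewer payments

Monthly rate r = 20.2%/12 = 1.68333% = 0.0168333.
At €80.00/mo: n = ⌈−ln(1 − rB₀/P)/ln(1+r)⌉ = 39 payments (last €14.74); total interest = total paid − €2,240.00 = €814.74.
At €147.90/mo: 18 payments (last €93.45); total interest €367.75.
Payments saved = 39 − 18 = 21.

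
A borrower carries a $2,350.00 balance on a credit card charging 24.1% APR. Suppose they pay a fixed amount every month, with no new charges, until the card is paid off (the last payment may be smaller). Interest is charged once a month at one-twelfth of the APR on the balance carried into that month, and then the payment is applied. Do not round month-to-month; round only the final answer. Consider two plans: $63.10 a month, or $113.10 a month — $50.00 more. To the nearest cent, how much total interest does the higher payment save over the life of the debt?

Monthly rate r = 24.1%/12 = 2.00833% = 0.0200833.
At $63.10/mo: n = ⌈−ln(1 − rB₀/P)/ln(1+r)⌉ = 70 payments (last $19.56); total interest = total paid − $2,350.00 = $2,023.46.
At $113.10/mo: 28 payments (last $18.32); total interest $722.02.
Interest saved = $2,023.46 − $722.02 = $1,301.44.

$1,301.44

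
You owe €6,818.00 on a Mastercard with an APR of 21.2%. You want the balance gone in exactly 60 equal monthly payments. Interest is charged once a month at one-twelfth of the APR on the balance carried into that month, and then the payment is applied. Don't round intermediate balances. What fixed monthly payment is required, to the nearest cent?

€185.22

Monthly rate r = 21.2%/12 = 1.76667% = 0.0176667.
Level-payment amortization: P = B₀·r / (1 − (1+r)^(−n)) = 6818.00·0.0176667 / (1 − 1.01767^(−60)).
Denominator 1 − (1+r)^(−60) = 0.650323034.
P = 120.451 / 0.650323034 ≈ 185.22.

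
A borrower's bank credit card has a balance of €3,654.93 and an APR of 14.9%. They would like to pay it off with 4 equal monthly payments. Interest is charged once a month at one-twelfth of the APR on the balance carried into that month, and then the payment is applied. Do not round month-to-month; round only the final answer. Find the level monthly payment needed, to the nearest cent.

€942.27

Monthly rate r = 14.9%/12 = 1.24167% = 0.0124167.
Level-payment amortization: P = B₀·r / (1 − (1+r)^(−n)) = 3654.93·0.0124167 / (1 − 1.01242^(−4)).
Denominator 1 − (1+r)^(−4) = 0.0481624013.
P = 45.382 / 0.0481624013 ≈ 942.27.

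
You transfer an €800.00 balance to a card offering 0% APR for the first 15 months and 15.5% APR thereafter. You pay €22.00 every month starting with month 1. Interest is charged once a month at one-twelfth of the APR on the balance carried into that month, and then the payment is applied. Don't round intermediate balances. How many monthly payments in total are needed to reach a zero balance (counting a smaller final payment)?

Promo months 1–15 at r₀ = 0%/12 = 0; months 16+ at r₁ = 15.5%/12 = 0.0129167.
After month 15 (no interest yet): B = €800.00 − 15·€22.00 = €470.00.
Then at r₁ with €22.00/mo: n₂ = −ln(1 − r₁·B/P)/ln(1+r₁) ≈ 25.16 → 26 more payments.

41 payments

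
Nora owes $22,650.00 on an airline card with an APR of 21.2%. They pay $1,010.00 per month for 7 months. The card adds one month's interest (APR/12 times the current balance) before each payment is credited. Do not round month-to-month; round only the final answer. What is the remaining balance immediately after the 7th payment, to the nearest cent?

Monthly rate r = 21.2%/12 = 1.76667% = 0.0176667.
Each month: B ← B·(1+r) − $1,010.00.
Month 1: interest $400.15; balance after payment $22,040.15.
Month 2: interest $389.38; balance after payment $21,419.53.
Month 3: interest $378.41; balance after payment $20,787.94.
Month 4: interest $367.25; balance after payment $20,145.19.
Month 5: interest $355.90; balance after payment $19,491.09.
Month 6: interest $344.34; balance after payment $18,825.43.
Month 7: interest $332.58; balance after payment $18,148.01.

$18,148.01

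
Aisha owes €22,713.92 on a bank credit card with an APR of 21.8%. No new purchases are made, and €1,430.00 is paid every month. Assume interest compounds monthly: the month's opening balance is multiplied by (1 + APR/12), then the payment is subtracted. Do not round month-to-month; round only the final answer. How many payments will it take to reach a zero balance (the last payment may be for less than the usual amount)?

Monthly rate r = 21.8%/12 = 1.81667% = 0.0181667.
Recurrence: B ← B·(1+r) − €1,430.00.
Month 1: interest €412.64; balance after payment €21,696.56.
Month 2: interest €394.15; balance after payment €20,660.71.
Closed form: n = −ln(1 − rB₀/P)/ln(1+r) = −ln(0.71144)/ln(1.01817) ≈ 18.911, so the balance reaches zero during payment 19.

19 payments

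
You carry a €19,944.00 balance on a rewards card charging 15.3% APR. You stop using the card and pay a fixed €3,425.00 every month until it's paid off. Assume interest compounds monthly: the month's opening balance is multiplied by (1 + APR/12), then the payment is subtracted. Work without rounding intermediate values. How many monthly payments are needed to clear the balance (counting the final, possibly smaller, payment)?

7 payments

Monthly rate r = 15.3%/12 = 1.275% = 0.01275.
Recurrence: B ← B·(1+r) − €3,425.00.
Month 1: interest €254.29; balance after payment €16,773.29.
Month 2: interest €213.86; balance after payment €13,562.15.
Closed form: n = −ln(1 − rB₀/P)/ln(1+r) = −ln(0.92576)/ln(1.01275) ≈ 6.089, so the balance reaches zero during payment 7.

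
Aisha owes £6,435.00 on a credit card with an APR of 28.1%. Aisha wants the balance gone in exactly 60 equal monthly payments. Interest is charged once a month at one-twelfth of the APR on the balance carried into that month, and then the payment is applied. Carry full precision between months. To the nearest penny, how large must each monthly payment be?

Monthly rate r = 28.1%/12 = 2.34167% = 0.0234167.
Level-payment amortization: P = B₀·r / (1 − (1+r)^(−n)) = 6435.00·0.0234167 / (1 − 1.02342^(−60)).
Denominator 1 − (1+r)^(−60) = 0.750626167.
P = 150.686 / 0.750626167 ≈ 200.75.

£200.75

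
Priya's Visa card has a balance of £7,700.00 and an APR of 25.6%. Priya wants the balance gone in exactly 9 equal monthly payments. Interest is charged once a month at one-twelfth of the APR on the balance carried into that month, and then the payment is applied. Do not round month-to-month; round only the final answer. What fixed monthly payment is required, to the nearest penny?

£949.38

Monthly rate r = 25.6%/12 = 2.13333% = 0.0213333.
Level-payment amortization: P = B₀·r / (1 − (1+r)^(−n)) = 7700.00·0.0213333 / (1 − 1.02133^(−9)).
Denominator 1 − (1+r)^(−9) = 0.17302488.
P = 164.267 / 0.17302488 ≈ 949.38.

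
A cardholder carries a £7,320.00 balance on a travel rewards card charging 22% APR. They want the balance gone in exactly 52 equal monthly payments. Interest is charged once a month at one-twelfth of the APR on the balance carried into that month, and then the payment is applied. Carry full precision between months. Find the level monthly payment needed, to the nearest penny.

£219.57

Monthly rate r = 22%/12 = 1.83333% = 0.0183333.
Level-payment amortization: P = B₀·r / (1 − (1+r)^(−n)) = 7320.00·0.0183333 / (1 − 1.01833^(−52)).
Denominator 1 − (1+r)^(−52) = 0.611203732.
P = 134.2 / 0.611203732 ≈ 219.57.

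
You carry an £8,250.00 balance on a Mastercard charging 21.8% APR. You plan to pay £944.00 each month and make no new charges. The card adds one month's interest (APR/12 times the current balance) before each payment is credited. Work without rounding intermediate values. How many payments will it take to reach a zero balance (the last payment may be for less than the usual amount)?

10 months

Monthly rate r = 21.8%/12 = 1.81667% = 0.0181667.
Recurrence: B ← B·(1+r) − £944.00.
Month 1: interest £149.88; balance after payment £7,455.88.
Month 2: interest £135.45; balance after payment £6,647.32.
Closed form: n = −ln(1 − rB₀/P)/ln(1+r) = −ln(0.84123)/ln(1.01817) ≈ 9.603, so the balance reaches zero during payment 10.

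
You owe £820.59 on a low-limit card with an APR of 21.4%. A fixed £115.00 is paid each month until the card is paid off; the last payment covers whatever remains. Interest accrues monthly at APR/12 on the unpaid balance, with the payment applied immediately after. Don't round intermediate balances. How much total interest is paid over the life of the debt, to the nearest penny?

Monthly rate r = 21.4%/12 = 1.78333% = 0.0178333.
Payoff takes n = ⌈−ln(1 − rB₀/P)/ln(1+r)⌉ = ⌈7.700⌉ = 8 payments; the last is £80.72.
Total paid = 7·£115.00 + £80.72 = £885.72.
Total interest = total paid − principal = £885.72 − £820.59 = £65.13.

£65.13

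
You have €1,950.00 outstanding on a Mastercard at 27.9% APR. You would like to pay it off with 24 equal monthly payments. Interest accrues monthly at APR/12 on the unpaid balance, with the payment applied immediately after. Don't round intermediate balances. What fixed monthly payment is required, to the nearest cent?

Monthly rate r = 27.9%/12 = 2.325% = 0.02325.
Level-payment amortization: P = B₀·r / (1 − (1+r)^(−n)) = 1950.00·0.02325 / (1 − 1.02325^(−24)).
Denominator 1 − (1+r)^(−24) = 0.423979526.
P = 45.3375 / 0.423979526 ≈ 106.93.

€106.93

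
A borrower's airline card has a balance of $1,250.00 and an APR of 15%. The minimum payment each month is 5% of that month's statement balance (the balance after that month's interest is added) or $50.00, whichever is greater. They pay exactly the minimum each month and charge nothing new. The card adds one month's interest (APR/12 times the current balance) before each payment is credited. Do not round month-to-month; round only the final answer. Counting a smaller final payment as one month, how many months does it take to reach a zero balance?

Monthly rate r = 15%/12 = 1.25% = 0.0125.
While 5% of the post-interest balance exceeds $50.00, each month B ← (B·(1+r))·(1 − 0.05), i.e. B shrinks by the factor (1+r)·0.95 = 0.96187.
This holds for months 1–7. Entering month 8 the balance is $952.23; 5% of the post-interest balance is now below $50.00, so the flat $50.00 minimum applies from here.
From month 8 a fixed $50.00 at rate r clears $952.23 in 22 more payments. Total: 7 + 22 = 29 months.

29 months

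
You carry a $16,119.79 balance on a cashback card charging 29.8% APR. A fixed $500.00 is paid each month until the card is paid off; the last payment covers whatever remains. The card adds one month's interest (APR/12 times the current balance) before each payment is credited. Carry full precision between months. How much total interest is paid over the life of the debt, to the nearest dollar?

$16,750

Monthly rate r = 29.8%/12 = 2.48333% = 0.0248333.
Payoff takes n = ⌈−ln(1 − rB₀/P)/ln(1+r)⌉ = ⌈65.737⌉ = 66 payments; the last is $369.59.
Total paid = 65·$500.00 + $369.59 = $32,869.59.
Total interest = total paid − principal = $32,869.59 − $16,119.79 = $16,749.80.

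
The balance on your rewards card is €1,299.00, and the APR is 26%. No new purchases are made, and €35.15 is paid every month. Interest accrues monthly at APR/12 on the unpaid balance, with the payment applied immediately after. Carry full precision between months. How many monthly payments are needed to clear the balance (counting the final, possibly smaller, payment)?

Monthly rate r = 26%/12 = 2.16667% = 0.0216667.
Recurrence: B ← B·(1+r) − €35.15.
Month 1: interest €28.14; balance after payment €1,291.99.
Month 2: interest €27.99; balance after payment €1,284.84.
Closed form: n = −ln(1 − rB₀/P)/ln(1+r) = −ln(0.19929)/ln(1.02167) ≈ 75.250, so the balance reaches zero during payment 76.

76 payments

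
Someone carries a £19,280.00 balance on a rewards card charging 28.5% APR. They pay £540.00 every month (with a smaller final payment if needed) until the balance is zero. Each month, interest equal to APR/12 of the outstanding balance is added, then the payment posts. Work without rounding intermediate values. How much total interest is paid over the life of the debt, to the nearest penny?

Monthly rate r = 28.5%/12 = 2.375% = 0.02375.
Payoff takes n = ⌈−ln(1 − rB₀/P)/ln(1+r)⌉ = ⌈80.249⌉ = 81 payments; the last is £135.60.
Total paid = 80·£540.00 + £135.60 = £43,335.60.
Total interest = total paid − principal = £43,335.60 − £19,280.00 = £24,055.60.

£24,055.60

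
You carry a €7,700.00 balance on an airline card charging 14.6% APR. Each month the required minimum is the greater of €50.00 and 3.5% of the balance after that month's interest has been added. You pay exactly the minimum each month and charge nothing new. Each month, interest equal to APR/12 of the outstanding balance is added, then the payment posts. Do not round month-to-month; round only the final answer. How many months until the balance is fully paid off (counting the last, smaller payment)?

107 months

Monthly rate r = 14.6%/12 = 1.21667% = 0.0121667.
While 3.5% of the post-interest balance exceeds €50.00, each month B ← (B·(1+r))·(1 − 0.035), i.e. B shrinks by the factor (1+r)·0.965 = 0.97674.
This holds for months 1–73. Entering month 74 the balance is €1,381.60; 3.5% of the post-interest balance is now below €50.00, so the flat €50.00 minimum applies from here.
From month 74 a fixed €50.00 at rate r clears €1,381.60 in 34 more payments. Total: 73 + 34 = 107 months.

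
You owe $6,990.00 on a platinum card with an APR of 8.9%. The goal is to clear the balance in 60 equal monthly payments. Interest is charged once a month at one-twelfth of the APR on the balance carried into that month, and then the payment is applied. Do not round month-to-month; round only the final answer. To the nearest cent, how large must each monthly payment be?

Monthly rate r = 8.9%/12 = 0.741667% = 0.00741667.
Level-payment amortization: P = B₀·r / (1 − (1+r)^(−n)) = 6990.00·0.00741667 / (1 − 1.00742^(−60)).
Denominator 1 − (1+r)^(−60) = 0.358122566.
P = 51.8425 / 0.358122566 ≈ 144.76.

$144.76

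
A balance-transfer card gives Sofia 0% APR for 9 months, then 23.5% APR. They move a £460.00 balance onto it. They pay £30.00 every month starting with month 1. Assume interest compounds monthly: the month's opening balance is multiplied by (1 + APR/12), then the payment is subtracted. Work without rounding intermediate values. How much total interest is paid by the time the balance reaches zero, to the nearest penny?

Promo months 1–9 at r₀ = 0%/12 = 0; months 10+ at r₁ = 23.5%/12 = 0.0195833.
After month 9 (no interest yet): B = £460.00 − 9·£30.00 = £190.00.
Then at r₁ with £30.00/mo: n₂ = −ln(1 − r₁·B/P)/ln(1+r₁) ≈ 6.83 → 7 more payments.
Total paid = 15·£30.00 + £24.88 = £474.88; interest = £474.88 − £460.00 = £14.88.

£14.88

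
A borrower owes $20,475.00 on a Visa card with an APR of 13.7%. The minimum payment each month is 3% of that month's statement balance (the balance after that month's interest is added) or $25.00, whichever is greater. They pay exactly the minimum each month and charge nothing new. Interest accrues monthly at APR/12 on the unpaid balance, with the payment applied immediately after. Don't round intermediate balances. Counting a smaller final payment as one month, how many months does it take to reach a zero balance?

Monthly rate r = 13.7%/12 = 1.14167% = 0.0114167.
While 3% of the post-interest balance exceeds $25.00, each month B ← (B·(1+r))·(1 − 0.03), i.e. B shrinks by the factor (1+r)·0.97 = 0.98107.
This holds for months 1–169. Entering month 170 the balance is $810.65; 3% of the post-interest balance is now below $25.00, so the flat $25.00 minimum applies from here.
From month 170 a fixed $25.00 at rate r clears $810.65 in 41 more payments. Total: 169 + 41 = 210 months.

210 months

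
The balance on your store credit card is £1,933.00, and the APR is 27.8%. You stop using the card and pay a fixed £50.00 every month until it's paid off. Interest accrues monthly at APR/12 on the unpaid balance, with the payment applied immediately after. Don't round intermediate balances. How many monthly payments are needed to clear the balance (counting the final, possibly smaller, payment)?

99 months

Monthly rate r = 27.8%/12 = 2.31667% = 0.0231667.
Recurrence: B ← B·(1+r) − £50.00.
Month 1: interest £44.78; balance after payment £1,927.78.
Month 2: interest £44.66; balance after payment £1,922.44.
Closed form: n = −ln(1 − rB₀/P)/ln(1+r) = −ln(0.10438)/ln(1.02317) ≈ 98.669, so the balance reaches zero during payment 99.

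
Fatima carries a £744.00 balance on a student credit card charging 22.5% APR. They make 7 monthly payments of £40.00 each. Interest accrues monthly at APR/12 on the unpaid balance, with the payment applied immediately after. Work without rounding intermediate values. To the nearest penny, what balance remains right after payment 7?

£551.07

Monthly rate r = 22.5%/12 = 1.875% = 0.01875.
Each month: B ← B·(1+r) − £40.00.
Month 1: interest £13.95; balance after payment £717.95.
Month 2: interest £13.46; balance after payment £691.41.
Month 3: interest £12.96; balance after payment £664.38.
Month 4: interest £12.46; balance after payment £636.83.
Month 5: interest £11.94; balance after payment £608.77.
Month 6: interest £11.41; balance after payment £580.19.
Month 7: interest £10.88; balance after payment £551.07.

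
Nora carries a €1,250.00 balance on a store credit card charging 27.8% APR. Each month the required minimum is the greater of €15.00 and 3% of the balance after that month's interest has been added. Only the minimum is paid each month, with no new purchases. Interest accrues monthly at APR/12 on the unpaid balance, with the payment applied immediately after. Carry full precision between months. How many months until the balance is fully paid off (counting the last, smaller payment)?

Monthly rate r = 27.8%/12 = 2.31667% = 0.0231667.
While 3% of the post-interest balance exceeds €15.00, each month B ← (B·(1+r))·(1 − 0.03), i.e. B shrinks by the factor (1+r)·0.97 = 0.99247.
This holds for months 1–125. Entering month 126 the balance is €486.04; 3% of the post-interest balance is now below €15.00, so the flat €15.00 minimum applies from here.
From month 126 a fixed €15.00 at rate r clears €486.04 in 61 more payments. Total: 125 + 61 = 186 months.

186 months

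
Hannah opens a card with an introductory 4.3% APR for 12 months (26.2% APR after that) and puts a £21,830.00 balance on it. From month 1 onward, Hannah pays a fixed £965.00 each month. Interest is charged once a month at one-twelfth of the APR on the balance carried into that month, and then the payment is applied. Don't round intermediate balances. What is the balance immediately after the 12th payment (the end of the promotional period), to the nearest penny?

Promo months 1–12 at r₀ = 4.3%/12 = 0.00358333; months 13+ at r₁ = 26.2%/12 = 0.0218333.
After month 12: iterate B ← B·(1+r₀) − £965.00 for 12 months → £10,976.44.

£10,976.44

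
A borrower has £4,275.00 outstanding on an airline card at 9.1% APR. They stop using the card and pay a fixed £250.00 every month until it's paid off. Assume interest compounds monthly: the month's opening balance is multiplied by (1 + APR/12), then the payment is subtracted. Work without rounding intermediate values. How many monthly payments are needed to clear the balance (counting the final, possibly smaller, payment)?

Monthly rate r = 9.1%/12 = 0.758333% = 0.00758333.
Recurrence: B ← B·(1+r) − £250.00.
Month 1: interest £32.42; balance after payment £4,057.42.
Month 2: interest £30.77; balance after payment £3,838.19.
Closed form: n = −ln(1 − rB₀/P)/ln(1+r) = −ln(0.87033)/ln(1.00758) ≈ 18.384, so the balance reaches zero during payment 19.

19 months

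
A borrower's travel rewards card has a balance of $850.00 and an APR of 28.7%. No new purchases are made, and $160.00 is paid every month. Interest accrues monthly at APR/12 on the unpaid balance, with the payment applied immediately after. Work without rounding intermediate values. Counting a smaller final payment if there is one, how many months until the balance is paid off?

6 months

Monthly rate r = 28.7%/12 = 2.39167% = 0.0239167.
Recurrence: B ← B·(1+r) − $160.00.
Month 1: interest $20.33; balance after payment $710.33.
Month 2: interest $16.99; balance after payment $567.32.
Month 3: interest $13.57; balance after payment $420.89.
Month 4: interest $10.07; balance after payment $270.95.
Month 5: interest $6.48; balance after payment $117.43.
Month 6: interest $2.81; balance after payment $0.00.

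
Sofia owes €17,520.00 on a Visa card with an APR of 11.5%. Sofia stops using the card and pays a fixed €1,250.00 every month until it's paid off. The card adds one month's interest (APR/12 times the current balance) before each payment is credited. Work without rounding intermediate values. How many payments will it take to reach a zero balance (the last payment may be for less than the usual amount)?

Monthly rate r = 11.5%/12 = 0.958333% = 0.00958333.
Recurrence: B ← B·(1+r) − €1,250.00.
Month 1: interest €167.90; balance after payment €16,437.90.
Month 2: interest €157.53; balance after payment €15,345.43.
Closed form: n = −ln(1 − rB₀/P)/ln(1+r) = −ln(0.86568)/ln(1.00958) ≈ 15.123, so the balance reaches zero during payment 16.

16 months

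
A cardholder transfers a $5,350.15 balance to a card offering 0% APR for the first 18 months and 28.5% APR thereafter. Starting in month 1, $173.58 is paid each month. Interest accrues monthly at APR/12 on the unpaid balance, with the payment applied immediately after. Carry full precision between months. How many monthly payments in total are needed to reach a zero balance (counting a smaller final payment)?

34 payments

Promo months 1–18 at r₀ = 0%/12 = 0; months 19+ at r₁ = 28.5%/12 = 0.02375.
After month 18 (no interest yet): B = $5,350.15 − 18·$173.58 = $2,225.71.
Then at r₁ with $173.58/mo: n₂ = −ln(1 − r₁·B/P)/ln(1+r₁) ≈ 15.47 → 16 more payments.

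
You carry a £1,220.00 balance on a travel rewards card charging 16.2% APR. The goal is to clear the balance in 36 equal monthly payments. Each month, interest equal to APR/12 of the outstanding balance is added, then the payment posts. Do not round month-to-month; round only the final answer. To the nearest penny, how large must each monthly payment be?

£43.01

Monthly rate r = 16.2%/12 = 1.35% = 0.0135.
Level-payment amortization: P = B₀·r / (1 − (1+r)^(−n)) = 1220.00·0.0135 / (1 − 1.0135^(−36)).
Denominator 1 − (1+r)^(−36) = 0.38291514.
P = 16.47 / 0.38291514 ≈ 43.01.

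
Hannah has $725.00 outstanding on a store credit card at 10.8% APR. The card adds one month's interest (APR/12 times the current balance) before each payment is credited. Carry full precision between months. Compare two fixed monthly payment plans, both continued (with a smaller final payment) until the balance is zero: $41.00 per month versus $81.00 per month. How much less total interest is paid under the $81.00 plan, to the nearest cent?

Monthly rate r = 10.8%/12 = 0.9% = 0.009.
At $41.00/mo: n = ⌈−ln(1 − rB₀/P)/ln(1+r)⌉ = 20 payments (last $14.24); total interest = total paid − $725.00 = $68.24.
At $81.00/mo: 10 payments (last $30.35); total interest $34.35.
Interest saved = $68.24 − $34.35 = $33.89.

$33.89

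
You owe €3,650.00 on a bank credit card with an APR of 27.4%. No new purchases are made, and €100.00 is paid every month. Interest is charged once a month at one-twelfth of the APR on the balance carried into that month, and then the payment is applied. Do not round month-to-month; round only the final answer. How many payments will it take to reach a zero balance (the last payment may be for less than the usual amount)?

Monthly rate r = 27.4%/12 = 2.28333% = 0.0228333.
Recurrence: B ← B·(1+r) − €100.00.
Month 1: interest €83.34; balance after payment €3,633.34.
Month 2: interest €82.96; balance after payment €3,616.30.
Closed form: n = −ln(1 − rB₀/P)/ln(1+r) = −ln(0.16658)/ln(1.02283) ≈ 79.386, so the balance reaches zero during payment 80.

80 months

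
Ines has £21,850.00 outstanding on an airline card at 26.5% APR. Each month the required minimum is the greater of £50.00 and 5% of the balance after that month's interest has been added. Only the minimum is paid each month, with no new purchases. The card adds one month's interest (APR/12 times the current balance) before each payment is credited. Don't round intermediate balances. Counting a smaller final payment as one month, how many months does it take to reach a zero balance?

132 months

Monthly rate r = 26.5%/12 = 2.20833% = 0.0220833.
While 5% of the post-interest balance exceeds £50.00, each month B ← (B·(1+r))·(1 − 0.05), i.e. B shrinks by the factor (1+r)·0.95 = 0.97098.
This holds for months 1–106. Entering month 107 the balance is £963.17; 5% of the post-interest balance is now below £50.00, so the flat £50.00 minimum applies from here.
From month 107 a fixed £50.00 at rate r clears £963.17 in 26 more payments. Total: 106 + 26 = 132 months.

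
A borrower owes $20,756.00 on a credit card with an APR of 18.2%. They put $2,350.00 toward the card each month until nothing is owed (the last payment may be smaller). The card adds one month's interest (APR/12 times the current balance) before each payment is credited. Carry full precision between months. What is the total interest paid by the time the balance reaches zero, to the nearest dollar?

$1,701

Monthly rate r = 18.2%/12 = 1.51667% = 0.0151667.
Payoff takes n = ⌈−ln(1 − rB₀/P)/ln(1+r)⌉ = ⌈9.554⌉ = 10 payments; the last is $1,307.27.
Total paid = 9·$2,350.00 + $1,307.27 = $22,457.27.
Total interest = total paid − principal = $22,457.27 − $20,756.00 = $1,701.27.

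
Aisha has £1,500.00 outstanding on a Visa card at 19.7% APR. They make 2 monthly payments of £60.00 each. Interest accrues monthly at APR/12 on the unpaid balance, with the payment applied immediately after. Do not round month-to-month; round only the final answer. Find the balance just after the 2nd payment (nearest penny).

£1,428.67

Monthly rate r = 19.7%/12 = 1.64167% = 0.0164167.
Each month: B ← B·(1+r) − £60.00.
Month 1: interest £24.62; balance after payment £1,464.62.
Month 2: interest £24.04; balance after payment £1,428.67.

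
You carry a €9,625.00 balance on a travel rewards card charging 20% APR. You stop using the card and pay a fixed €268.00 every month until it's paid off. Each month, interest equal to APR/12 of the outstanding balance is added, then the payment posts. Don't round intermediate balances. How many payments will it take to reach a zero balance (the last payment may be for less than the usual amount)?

56 months

Monthly rate r = 20%/12 = 1.66667% = 0.0166667.
Recurrence: B ← B·(1+r) − €268.00.
Month 1: interest €160.42; balance after payment €9,517.42.
Month 2: interest €158.62; balance after payment €9,408.04.
Closed form: n = −ln(1 − rB₀/P)/ln(1+r) = −ln(0.40143)/ln(1.01667) ≈ 55.218, so the balance reaches zero during payment 56.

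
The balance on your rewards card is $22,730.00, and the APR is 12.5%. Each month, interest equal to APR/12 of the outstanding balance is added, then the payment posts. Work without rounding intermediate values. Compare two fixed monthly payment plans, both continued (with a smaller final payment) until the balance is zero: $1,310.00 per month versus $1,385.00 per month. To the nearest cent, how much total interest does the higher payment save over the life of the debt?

$145.04

Monthly rate r = 12.5%/12 = 1.04167% = 0.0104167.
At $1,310.00/mo: n = ⌈−ln(1 − rB₀/P)/ln(1+r)⌉ = 20 payments (last $312.48); total interest = total paid − $22,730.00 = $2,472.48.
At $1,385.00/mo: 19 payments (last $127.44); total interest $2,327.44.
Interest saved = $2,472.48 − $2,327.44 = $145.04.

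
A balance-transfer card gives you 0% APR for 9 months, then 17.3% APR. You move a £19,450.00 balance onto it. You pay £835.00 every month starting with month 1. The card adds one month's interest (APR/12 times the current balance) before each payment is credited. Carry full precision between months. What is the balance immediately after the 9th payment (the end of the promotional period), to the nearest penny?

Promo months 1–9 at r₀ = 0%/12 = 0; months 10+ at r₁ = 17.3%/12 = 0.0144167.
After month 9 (no interest yet): B = £19,450.00 − 9·£835.00 = £11,935.00.

£11,935.00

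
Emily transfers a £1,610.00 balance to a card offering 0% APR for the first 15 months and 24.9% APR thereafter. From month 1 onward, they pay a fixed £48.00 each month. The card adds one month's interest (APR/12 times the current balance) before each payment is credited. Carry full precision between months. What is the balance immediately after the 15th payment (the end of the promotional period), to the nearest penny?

Promo months 1–15 at r₀ = 0%/12 = 0; months 16+ at r₁ = 24.9%/12 = 0.02075.
After month 15 (no interest yet): B = £1,610.00 − 15·£48.00 = £890.00.

£890.00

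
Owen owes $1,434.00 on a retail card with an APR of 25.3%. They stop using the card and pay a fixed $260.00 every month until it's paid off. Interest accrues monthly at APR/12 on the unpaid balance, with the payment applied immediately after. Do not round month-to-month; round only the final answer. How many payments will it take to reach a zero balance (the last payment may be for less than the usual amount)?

Monthly rate r = 25.3%/12 = 2.10833% = 0.0210833.
Recurrence: B ← B·(1+r) − $260.00.
Month 1: interest $30.23; balance after payment $1,204.23.
Month 2: interest $25.39; balance after payment $969.62.
Month 3: interest $20.44; balance after payment $730.07.
Month 4: interest $15.39; balance after payment $485.46.
Month 5: interest $10.24; balance after payment $235.69.
Month 6: interest $4.97; balance after payment $0.00.

6 months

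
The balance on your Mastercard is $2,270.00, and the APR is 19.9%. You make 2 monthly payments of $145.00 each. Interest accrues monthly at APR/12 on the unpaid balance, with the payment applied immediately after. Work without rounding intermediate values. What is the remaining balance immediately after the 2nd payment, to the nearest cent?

$2,053.51

Monthly rate r = 19.9%/12 = 1.65833% = 0.0165833.
Each month: B ← B·(1+r) − $145.00.
Month 1: interest $37.64; balance after payment $2,162.64.
Month 2: interest $35.86; balance after payment $2,053.51.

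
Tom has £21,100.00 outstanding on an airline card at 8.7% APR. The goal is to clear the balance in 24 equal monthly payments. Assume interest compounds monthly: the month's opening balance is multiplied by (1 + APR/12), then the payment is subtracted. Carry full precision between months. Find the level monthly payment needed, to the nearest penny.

Monthly rate r = 8.7%/12 = 0.725% = 0.00725.
Level-payment amortization: P = B₀·r / (1 − (1+r)^(−n)) = 21100.00·0.00725 / (1 − 1.00725^(−24)).
Denominator 1 − (1+r)^(−24) = 0.159175467.
P = 152.975 / 0.159175467 ≈ 961.05.

£961.05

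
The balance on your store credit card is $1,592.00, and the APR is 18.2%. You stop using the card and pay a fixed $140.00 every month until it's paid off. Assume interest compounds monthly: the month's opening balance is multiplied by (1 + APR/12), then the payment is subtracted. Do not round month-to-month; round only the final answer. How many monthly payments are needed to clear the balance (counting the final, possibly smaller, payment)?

Monthly rate r = 18.2%/12 = 1.51667% = 0.0151667.
Recurrence: B ← B·(1+r) − $140.00.
Month 1: interest $24.15; balance after payment $1,476.15.
Month 2: interest $22.39; balance after payment $1,358.53.
Closed form: n = −ln(1 − rB₀/P)/ln(1+r) = −ln(0.82753)/ln(1.01517) ≈ 12.576, so the balance reaches zero during payment 13.

13 months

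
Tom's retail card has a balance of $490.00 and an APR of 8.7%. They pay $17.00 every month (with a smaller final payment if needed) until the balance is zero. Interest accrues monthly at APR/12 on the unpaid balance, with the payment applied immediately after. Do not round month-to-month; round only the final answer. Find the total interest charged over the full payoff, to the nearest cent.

$61.68

Monthly rate r = 8.7%/12 = 0.725% = 0.00725.
Payoff takes n = ⌈−ln(1 − rB₀/P)/ln(1+r)⌉ = ⌈32.451⌉ = 33 payments; the last is $7.68.
Total paid = 32·$17.00 + $7.68 = $551.68.
Total interest = total paid − principal = $551.68 − $490.00 = $61.68.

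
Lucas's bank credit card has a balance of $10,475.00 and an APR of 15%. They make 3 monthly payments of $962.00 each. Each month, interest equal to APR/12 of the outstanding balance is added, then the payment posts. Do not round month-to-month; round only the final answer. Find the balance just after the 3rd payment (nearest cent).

Monthly rate r = 15%/12 = 1.25% = 0.0125.
Each month: B ← B·(1+r) − $962.00.
Month 1: interest $130.94; balance after payment $9,643.94.
Month 2: interest $120.55; balance after payment $8,802.49.
Month 3: interest $110.03; balance after payment $7,950.52.

$7,950.52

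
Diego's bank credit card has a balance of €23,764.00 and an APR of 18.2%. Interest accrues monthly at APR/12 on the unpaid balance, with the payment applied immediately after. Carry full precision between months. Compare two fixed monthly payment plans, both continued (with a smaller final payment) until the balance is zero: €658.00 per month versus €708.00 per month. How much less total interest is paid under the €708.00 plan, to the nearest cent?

Monthly rate r = 18.2%/12 = 1.51667% = 0.0151667.
At €658.00/mo: n = ⌈−ln(1 − rB₀/P)/ln(1+r)⌉ = 53 payments (last €472.16); total interest = total paid − €23,764.00 = €10,924.16.
At €708.00/mo: 48 payments (last €187.74); total interest €9,699.74.
Interest saved = €10,924.16 − €9,699.74 = €1,224.42.

€1,224.42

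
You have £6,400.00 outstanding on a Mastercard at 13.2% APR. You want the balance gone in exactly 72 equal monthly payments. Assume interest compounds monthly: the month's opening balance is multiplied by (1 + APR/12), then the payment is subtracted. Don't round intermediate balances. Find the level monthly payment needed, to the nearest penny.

£129.15

Monthly rate r = 13.2%/12 = 1.1% = 0.011.
Level-payment amortization: P = B₀·r / (1 − (1+r)^(−n)) = 6400.00·0.011 / (1 − 1.011^(−72)).
Denominator 1 − (1+r)^(−72) = 0.545099099.
P = 70.4 / 0.545099099 ≈ 129.15.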